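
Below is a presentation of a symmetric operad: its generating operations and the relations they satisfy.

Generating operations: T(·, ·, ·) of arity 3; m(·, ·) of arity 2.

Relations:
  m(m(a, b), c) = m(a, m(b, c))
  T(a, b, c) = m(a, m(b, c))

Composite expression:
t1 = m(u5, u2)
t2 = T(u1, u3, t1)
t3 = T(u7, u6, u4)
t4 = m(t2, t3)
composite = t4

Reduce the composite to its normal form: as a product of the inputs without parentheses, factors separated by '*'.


u1 * u3 * u5 * u2 * u7 * u6 * u4

The m-tree's shape is irrelevant; the u-reading-order decides.
m(u5, u2) spells out as u5 * u2
T(u1, u3, m(u5, u2)) spells out as u1 * u3 * u5 * u2
T(u7, u6, u4) spells out as u7 * u6 * u4
m(T(u1, u3, m(u5, u2)), T(u7, u6, u4)) spells out as u1 * u3 * u5 * u2 * u7 * u6 * u4


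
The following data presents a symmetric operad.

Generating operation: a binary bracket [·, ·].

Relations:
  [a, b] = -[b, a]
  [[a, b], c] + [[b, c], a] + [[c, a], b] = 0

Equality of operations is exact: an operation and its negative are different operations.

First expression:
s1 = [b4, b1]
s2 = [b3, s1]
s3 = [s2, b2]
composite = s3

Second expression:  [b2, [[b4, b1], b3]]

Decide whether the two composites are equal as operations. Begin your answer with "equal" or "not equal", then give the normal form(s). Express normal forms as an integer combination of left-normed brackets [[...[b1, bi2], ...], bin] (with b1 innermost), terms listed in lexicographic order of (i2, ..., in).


equal: each reduces to [[[b1, b4], b3], b2]


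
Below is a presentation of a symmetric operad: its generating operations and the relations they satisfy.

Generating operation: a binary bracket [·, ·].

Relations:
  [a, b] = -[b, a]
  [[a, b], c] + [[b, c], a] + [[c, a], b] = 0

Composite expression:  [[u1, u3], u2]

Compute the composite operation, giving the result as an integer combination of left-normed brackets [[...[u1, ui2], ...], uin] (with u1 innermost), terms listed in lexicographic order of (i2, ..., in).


Antisymmetry and Jacobi reduce to u1-anchored left-normed brackets.
Composite bracket: [[u1, u3], u2]
Applying ab - ba throughout gives 4 signed words (2^2 = 4).
Collect the words opening with u1:
  sign of u1u3u2 is +1, so it contributes +[[u1, u3], u2]

[[u1, u3], u2]


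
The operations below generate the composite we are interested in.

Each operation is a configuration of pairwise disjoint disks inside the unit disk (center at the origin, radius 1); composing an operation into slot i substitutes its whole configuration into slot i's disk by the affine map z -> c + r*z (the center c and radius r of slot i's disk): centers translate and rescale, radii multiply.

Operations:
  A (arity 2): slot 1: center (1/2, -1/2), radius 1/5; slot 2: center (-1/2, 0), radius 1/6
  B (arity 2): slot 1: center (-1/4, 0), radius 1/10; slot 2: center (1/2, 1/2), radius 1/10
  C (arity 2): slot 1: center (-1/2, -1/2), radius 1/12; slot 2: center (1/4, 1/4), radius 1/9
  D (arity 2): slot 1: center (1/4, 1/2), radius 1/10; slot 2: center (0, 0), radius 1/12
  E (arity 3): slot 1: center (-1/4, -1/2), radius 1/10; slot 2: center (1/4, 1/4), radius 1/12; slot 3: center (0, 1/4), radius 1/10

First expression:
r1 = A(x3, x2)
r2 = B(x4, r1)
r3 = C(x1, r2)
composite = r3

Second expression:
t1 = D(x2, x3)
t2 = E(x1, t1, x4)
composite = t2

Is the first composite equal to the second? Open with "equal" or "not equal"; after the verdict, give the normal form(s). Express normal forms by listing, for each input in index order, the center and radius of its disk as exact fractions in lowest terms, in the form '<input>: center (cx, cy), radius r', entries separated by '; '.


not equal; first: x1: center (-1/2, -1/2), radius 1/12; x2: center (3/10, 11/36), radius 1/540; x3: center (14/45, 3/10), radius 1/450; x4: center (2/9, 1/4), radius 1/90; second: x1: center (-1/4, -1/2), radius 1/10; x2: center (13/48, 7/24), radius 1/120; x3: center (1/4, 1/4), radius 1/144; x4: center (0, 1/4), radius 1/10

Normal form of the first expression: x1: center (-1/2, -1/2), radius 1/12; x2: center (3/10, 11/36), radius 1/540; x3: center (14/45, 3/10), radius 1/450; x4: center (2/9, 1/4), radius 1/90
Normal form of the second expression: x1: center (-1/4, -1/2), radius 1/10; x2: center (13/48, 7/24), radius 1/120; x3: center (1/4, 1/4), radius 1/144; x4: center (0, 1/4), radius 1/10
The forms do not match — not equal.


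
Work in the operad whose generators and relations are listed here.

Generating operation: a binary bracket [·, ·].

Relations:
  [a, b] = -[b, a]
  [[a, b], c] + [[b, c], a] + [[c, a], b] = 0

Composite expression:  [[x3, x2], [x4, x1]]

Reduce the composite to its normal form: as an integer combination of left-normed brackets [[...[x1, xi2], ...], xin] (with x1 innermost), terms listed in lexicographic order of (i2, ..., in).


Expand each bracket as ab - ba; the x1-initial words give the coefficients.
Composite bracket: [[x3, x2], [x4, x1]]
Full expansion: 8 signed words from ab - ba (2^3 = 8).
Keep just the words that open with x1:
  word x1x4x2x3 has sign -1, contributing -[[[x1, x4], x2], x3]
  word x1x4x3x2 has sign +1, contributing +[[[x1, x4], x3], x2]

-[[[x1, x4], x2], x3] + [[[x1, x4], x3], x2]


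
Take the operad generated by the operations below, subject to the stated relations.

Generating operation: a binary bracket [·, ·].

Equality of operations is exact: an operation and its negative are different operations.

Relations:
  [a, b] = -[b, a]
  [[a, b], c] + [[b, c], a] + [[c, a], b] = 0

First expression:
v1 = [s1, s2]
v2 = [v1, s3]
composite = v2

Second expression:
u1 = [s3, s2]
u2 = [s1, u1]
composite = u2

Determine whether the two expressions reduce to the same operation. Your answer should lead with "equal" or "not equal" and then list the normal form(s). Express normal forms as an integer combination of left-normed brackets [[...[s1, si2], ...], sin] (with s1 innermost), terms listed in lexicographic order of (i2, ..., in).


The first expression, normalized: [[s1, s2], s3]
The second expression, normalized: -[[s1, s2], s3] + [[s1, s3], s2]
They disagree, so not equal.

not equal; first: [[s1, s2], s3]; second: -[[s1, s2], s3] + [[s1, s3], s2]


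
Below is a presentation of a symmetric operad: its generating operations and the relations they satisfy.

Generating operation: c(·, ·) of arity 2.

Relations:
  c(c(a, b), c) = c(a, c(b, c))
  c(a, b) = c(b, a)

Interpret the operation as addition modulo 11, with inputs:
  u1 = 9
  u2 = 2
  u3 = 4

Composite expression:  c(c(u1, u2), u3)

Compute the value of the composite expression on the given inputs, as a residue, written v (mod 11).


4 (mod 11)


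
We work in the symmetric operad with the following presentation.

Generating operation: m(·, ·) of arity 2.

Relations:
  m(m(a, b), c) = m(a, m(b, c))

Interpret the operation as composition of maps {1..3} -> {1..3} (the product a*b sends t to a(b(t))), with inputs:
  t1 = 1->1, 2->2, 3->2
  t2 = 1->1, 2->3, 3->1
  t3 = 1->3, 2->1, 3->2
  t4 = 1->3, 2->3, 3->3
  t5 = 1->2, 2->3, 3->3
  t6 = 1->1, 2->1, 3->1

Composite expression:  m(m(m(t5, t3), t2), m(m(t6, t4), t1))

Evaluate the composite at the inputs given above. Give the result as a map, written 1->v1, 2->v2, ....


m(t5, t3) = 1->3, 2->2, 3->3
m(m(t5, t3), t2) = 1->3, 2->3, 3->3
m(t6, t4) = 1->1, 2->1, 3->1
m(m(t6, t4), t1) = 1->1, 2->1, 3->1
m(m(m(t5, t3), t2), m(m(t6, t4), t1)) = 1->3, 2->3, 3->3

1->3, 2->3, 3->3


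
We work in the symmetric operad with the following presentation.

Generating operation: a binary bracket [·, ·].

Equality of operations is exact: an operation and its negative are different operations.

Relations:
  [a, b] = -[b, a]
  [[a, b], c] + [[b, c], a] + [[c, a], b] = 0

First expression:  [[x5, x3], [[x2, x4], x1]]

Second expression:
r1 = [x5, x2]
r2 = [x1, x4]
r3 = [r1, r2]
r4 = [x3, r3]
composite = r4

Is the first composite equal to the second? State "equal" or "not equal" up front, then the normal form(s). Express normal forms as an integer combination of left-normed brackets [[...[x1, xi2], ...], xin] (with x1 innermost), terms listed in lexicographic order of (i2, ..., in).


In normal form, the first expression is -[[[[x1, x2], x4], x3], x5] + [[[[x1, x2], x4], x5], x3] + [[[[x1, x4], x2], x3], x5] - [[[[x1, x4], x2], x5], x3]
In normal form, the second expression is -[[[[x1, x4], x2], x5], x3] + [[[[x1, x4], x5], x2], x3]
The normal forms differ: not equal.

not equal; the first gives -[[[[x1, x2], x4], x3], x5] + [[[[x1, x2], x4], x5], x3] + [[[[x1, x4], x2], x3], x5] - [[[[x1, x4], x2], x5], x3] and the second -[[[[x1, x4], x2], x5], x3] + [[[[x1, x4], x5], x2], x3]


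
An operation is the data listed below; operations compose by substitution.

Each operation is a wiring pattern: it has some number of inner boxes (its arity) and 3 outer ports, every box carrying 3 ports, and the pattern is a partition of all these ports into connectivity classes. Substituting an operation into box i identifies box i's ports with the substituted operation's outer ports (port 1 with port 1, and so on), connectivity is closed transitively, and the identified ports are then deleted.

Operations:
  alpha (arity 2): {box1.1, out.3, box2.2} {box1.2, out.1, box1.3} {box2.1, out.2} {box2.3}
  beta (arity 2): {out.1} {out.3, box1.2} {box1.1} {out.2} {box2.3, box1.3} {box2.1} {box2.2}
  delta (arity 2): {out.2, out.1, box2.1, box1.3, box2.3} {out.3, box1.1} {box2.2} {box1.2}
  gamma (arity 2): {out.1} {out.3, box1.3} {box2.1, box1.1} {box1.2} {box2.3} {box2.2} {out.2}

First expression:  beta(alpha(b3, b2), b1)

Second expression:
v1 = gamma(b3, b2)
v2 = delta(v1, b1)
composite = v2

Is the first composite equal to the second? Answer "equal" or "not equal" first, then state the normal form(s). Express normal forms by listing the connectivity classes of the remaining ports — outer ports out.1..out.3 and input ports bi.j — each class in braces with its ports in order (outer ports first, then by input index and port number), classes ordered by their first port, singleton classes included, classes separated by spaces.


Reducing the first expression gives {out.1} {out.2} {out.3, b2.1} {b1.1} {b1.2} {b1.3, b2.2, b3.1} {b2.3} {b3.2, b3.3}
Reducing the second expression gives {out.1, out.2, b1.1, b1.3, b3.3} {out.3} {b1.2} {b2.1, b3.1} {b2.2} {b2.3} {b3.2}
Distinct normal forms: not equal.

not equal: they reduce to {out.1} {out.2} {out.3, b2.1} {b1.1} {b1.2} {b1.3, b2.2, b3.1} {b2.3} {b3.2, b3.3} and {out.1, out.2, b1.1, b1.3, b3.3} {out.3} {b1.2} {b2.1, b3.1} {b2.2} {b2.3} {b3.2}


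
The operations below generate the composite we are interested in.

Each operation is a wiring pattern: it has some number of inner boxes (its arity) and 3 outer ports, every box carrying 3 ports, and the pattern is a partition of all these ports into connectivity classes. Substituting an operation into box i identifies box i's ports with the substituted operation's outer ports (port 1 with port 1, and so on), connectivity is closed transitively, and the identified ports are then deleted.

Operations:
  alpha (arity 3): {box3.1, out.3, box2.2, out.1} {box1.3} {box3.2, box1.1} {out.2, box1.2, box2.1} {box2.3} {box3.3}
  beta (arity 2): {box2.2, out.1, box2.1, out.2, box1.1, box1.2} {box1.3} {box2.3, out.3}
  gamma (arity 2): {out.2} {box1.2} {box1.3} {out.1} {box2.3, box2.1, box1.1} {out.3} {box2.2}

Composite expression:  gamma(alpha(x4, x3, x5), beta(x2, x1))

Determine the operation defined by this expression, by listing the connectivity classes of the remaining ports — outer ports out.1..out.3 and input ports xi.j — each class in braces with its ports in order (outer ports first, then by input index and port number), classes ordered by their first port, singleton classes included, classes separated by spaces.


{out.1} {out.2} {out.3} {x1.1, x1.2, x1.3, x2.1, x2.2, x3.2, x5.1} {x2.3} {x3.1, x4.2} {x3.3} {x4.1, x5.2} {x4.3} {x5.3}

After gluing at gamma, chains via deleted ports link the x-ports.
alpha over (x4, x3, x5) gives {out.1, out.3, x3.2, x5.1} {out.2, x3.1, x4.2} {x3.3} {x4.1, x5.2} {x4.3} {x5.3}, out.j being that stage's outer ports
beta over (x2, x1) gives {out.1, out.2, x1.1, x1.2, x2.1, x2.2} {out.3, x1.3} {x2.3}, out.j being that stage's outer ports
gamma over (x4, x3, x5, x2, x1) gives {out.1} {out.2} {out.3} {x1.1, x1.2, x1.3, x2.1, x2.2, x3.2, x5.1} {x2.3} {x3.1, x4.2} {x3.3} {x4.1, x5.2} {x4.3} {x5.3}, out.j being that stage's outer ports


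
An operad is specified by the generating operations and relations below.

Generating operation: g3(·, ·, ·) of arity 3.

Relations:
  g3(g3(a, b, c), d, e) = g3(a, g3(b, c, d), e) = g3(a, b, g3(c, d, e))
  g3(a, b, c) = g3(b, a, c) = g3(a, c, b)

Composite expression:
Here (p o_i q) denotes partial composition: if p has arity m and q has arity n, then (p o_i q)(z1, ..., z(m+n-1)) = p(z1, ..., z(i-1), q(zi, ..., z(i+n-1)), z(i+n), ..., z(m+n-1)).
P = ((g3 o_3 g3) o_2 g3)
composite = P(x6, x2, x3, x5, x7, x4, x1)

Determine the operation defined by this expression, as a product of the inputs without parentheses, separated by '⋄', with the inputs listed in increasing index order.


x1 ⋄ x2 ⋄ x3 ⋄ x4 ⋄ x5 ⋄ x6 ⋄ x7

Shape and order are irrelevant to g3; the x-input set decides.
g3(x2, x3, x5) linearizes to x2 ⋄ x3 ⋄ x5
g3(x7, x4, x1) linearizes to x7 ⋄ x4 ⋄ x1
g3(x6, g3(x2, x3, x5), g3(x7, x4, x1)) linearizes to x6 ⋄ x2 ⋄ x3 ⋄ x5 ⋄ x7 ⋄ x4 ⋄ x1
putting the inputs in ascending order: x1 ⋄ x2 ⋄ x3 ⋄ x4 ⋄ x5 ⋄ x6 ⋄ x7


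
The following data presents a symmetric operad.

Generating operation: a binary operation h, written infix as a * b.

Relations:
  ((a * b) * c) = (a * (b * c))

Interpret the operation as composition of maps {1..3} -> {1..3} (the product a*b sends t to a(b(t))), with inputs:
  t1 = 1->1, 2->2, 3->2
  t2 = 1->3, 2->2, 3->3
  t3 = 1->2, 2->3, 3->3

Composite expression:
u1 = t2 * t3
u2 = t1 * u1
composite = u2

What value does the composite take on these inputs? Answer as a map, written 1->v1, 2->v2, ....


1->2, 2->2, 3->2

(t2 * t3) = 1->2, 2->3, 3->3
(t1 * (t2 * t3)) = 1->2, 2->2, 3->2


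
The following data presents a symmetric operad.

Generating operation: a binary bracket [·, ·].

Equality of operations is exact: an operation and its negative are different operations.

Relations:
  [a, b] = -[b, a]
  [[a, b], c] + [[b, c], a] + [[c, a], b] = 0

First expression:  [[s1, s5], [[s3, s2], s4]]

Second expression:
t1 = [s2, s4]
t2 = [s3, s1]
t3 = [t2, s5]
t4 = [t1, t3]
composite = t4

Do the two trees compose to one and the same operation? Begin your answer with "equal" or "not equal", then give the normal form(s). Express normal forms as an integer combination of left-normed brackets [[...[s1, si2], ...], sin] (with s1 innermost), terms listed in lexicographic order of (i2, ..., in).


not equal — first -[[[[s1, s5], s2], s3], s4] + [[[[s1, s5], s3], s2], s4] + [[[[s1, s5], s4], s2], s3] - [[[[s1, s5], s4], s3], s2], second [[[[s1, s3], s5], s2], s4] - [[[[s1, s3], s5], s4], s2]

The first expression, normalized: -[[[[s1, s5], s2], s3], s4] + [[[[s1, s5], s3], s2], s4] + [[[[s1, s5], s4], s2], s3] - [[[[s1, s5], s4], s3], s2]
The second expression, normalized: [[[[s1, s3], s5], s2], s4] - [[[[s1, s3], s5], s4], s2]
Distinct normal forms: not equal.


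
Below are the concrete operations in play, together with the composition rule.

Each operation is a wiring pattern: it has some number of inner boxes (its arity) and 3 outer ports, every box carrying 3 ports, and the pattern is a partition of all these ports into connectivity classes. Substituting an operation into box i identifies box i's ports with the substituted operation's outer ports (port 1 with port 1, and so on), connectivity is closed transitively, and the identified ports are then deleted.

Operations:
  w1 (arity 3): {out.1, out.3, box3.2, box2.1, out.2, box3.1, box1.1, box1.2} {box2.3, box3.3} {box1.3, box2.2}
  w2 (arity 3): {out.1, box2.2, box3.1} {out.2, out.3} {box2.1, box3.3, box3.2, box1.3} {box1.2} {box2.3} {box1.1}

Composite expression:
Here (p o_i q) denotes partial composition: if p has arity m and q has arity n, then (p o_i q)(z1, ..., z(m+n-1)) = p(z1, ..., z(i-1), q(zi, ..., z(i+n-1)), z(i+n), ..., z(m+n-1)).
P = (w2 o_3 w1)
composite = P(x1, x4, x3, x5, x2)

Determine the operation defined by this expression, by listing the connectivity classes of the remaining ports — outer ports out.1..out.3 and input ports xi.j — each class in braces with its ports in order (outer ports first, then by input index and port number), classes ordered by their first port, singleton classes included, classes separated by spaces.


{out.1, x1.3, x2.1, x2.2, x3.1, x3.2, x4.1, x4.2, x5.1} {out.2, out.3} {x1.1} {x1.2} {x2.3, x5.3} {x3.3, x5.2} {x4.3}

After gluing at w2, chains via deleted ports link the x-ports.
stage w1: inputs (x3, x5, x2), connectivity {out.1, out.2, out.3, x2.1, x2.2, x3.1, x3.2, x5.1} {x2.3, x5.3} {x3.3, x5.2}, out.j its boundary
stage w2: inputs (x1, x4, x3, x5, x2), connectivity {out.1, x1.3, x2.1, x2.2, x3.1, x3.2, x4.1, x4.2, x5.1} {out.2, out.3} {x1.1} {x1.2} {x2.3, x5.3} {x3.3, x5.2} {x4.3}, out.j its boundary


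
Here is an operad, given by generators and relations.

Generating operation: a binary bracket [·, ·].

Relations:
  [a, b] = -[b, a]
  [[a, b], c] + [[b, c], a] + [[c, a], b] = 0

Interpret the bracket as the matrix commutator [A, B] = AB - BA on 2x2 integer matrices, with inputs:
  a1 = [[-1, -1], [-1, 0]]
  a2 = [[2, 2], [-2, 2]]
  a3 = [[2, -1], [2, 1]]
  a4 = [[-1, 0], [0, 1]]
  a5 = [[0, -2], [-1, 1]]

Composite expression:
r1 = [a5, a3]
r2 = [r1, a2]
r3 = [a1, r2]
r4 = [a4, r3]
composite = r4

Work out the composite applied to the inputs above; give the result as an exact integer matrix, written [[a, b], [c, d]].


[a5, a3] = [[-5, 3], [1, 5]]
[[a5, a3], a2] = [[-8, -20], [-20, 8]]
[a1, [[a5, a3], a2]] = [[0, 4], [-4, 0]]
[a4, [a1, [[a5, a3], a2]]] = [[0, -8], [-8, 0]]

[[0, -8], [-8, 0]]


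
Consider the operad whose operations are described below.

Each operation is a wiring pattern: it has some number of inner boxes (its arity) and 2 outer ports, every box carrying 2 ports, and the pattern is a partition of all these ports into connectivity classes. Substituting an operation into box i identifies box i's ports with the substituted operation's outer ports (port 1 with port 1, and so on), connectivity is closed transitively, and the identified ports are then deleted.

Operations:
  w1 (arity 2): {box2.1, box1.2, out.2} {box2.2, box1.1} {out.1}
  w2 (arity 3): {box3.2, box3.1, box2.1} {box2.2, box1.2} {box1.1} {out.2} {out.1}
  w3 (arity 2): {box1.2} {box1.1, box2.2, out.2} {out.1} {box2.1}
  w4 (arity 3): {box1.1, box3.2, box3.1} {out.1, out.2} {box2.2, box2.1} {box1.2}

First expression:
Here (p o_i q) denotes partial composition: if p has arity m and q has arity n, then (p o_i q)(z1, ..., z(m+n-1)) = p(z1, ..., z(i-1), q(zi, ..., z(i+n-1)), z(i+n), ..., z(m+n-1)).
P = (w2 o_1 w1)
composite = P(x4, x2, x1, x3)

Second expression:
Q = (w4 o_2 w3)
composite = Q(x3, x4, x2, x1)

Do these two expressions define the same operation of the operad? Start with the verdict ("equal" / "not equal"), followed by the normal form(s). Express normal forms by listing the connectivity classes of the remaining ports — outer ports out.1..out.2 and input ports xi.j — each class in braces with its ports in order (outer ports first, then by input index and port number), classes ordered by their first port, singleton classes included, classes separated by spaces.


not equal; the first gives {out.1} {out.2} {x1.1, x3.1, x3.2} {x1.2, x2.1, x4.2} {x2.2, x4.1} and the second {out.1, out.2} {x1.1, x1.2, x3.1} {x2.1} {x2.2, x4.1} {x3.2} {x4.2}

The first expression reduces to {out.1} {out.2} {x1.1, x3.1, x3.2} {x1.2, x2.1, x4.2} {x2.2, x4.1}
The second expression reduces to {out.1, out.2} {x1.1, x1.2, x3.1} {x2.1} {x2.2, x4.1} {x3.2} {x4.2}
Distinct normal forms: not equal.


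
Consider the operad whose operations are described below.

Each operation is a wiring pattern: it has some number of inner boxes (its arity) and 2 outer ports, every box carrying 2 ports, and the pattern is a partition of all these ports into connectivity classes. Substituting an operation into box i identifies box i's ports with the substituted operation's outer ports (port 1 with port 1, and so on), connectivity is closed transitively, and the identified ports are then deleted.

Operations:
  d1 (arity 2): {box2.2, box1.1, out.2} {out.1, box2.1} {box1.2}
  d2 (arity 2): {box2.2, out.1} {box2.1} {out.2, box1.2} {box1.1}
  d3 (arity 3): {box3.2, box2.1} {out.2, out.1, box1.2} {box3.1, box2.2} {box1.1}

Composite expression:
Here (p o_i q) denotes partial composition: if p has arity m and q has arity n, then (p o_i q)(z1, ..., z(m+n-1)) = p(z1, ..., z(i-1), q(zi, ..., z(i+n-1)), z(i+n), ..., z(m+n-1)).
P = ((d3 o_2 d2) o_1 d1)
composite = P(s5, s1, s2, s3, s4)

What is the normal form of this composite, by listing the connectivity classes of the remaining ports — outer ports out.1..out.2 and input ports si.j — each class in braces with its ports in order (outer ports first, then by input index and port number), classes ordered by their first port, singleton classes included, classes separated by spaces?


Reachability decides: close wires over d3-identified ports.
composing d1 on (s5, s1), with out.j its own outer ports: {out.1, s1.1} {out.2, s1.2, s5.1} {s5.2}
composing d2 on (s2, s3), with out.j its own outer ports: {out.1, s3.2} {out.2, s2.2} {s2.1} {s3.1}
composing d3 on (s5, s1, s2, s3, s4), with out.j its own outer ports: {out.1, out.2, s1.2, s5.1} {s1.1} {s2.1} {s2.2, s4.1} {s3.1} {s3.2, s4.2} {s5.2}

{out.1, out.2, s1.2, s5.1} {s1.1} {s2.1} {s2.2, s4.1} {s3.1} {s3.2, s4.2} {s5.2}


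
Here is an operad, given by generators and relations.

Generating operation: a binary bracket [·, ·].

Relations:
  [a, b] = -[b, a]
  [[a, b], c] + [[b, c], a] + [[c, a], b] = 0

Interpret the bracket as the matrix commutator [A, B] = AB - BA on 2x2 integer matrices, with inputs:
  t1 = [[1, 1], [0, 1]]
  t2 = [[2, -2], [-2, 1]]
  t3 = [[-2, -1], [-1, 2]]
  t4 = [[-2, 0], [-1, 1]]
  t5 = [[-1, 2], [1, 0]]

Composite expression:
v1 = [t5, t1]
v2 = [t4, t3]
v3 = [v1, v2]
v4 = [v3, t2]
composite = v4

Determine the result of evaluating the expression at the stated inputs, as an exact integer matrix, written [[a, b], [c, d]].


[[20, 12], [-2, -20]]

[t5, t1] = [[-1, -1], [0, 1]]
[t4, t3] = [[-1, 3], [1, 1]]
[[t5, t1], [t4, t3]] = [[-1, -8], [2, 1]]
[[[t5, t1], [t4, t3]], t2] = [[20, 12], [-2, -20]]


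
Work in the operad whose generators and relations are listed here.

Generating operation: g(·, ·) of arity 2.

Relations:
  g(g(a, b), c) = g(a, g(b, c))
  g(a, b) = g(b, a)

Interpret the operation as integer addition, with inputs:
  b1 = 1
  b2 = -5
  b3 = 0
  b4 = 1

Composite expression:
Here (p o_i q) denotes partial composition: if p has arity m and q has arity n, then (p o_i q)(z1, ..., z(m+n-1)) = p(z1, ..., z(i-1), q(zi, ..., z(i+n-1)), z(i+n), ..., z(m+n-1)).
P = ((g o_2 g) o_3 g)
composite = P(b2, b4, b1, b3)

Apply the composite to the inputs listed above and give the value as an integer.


-3

g(b1, b3) = 1
g(b4, g(b1, b3)) = 2
g(b2, g(b4, g(b1, b3))) = -3


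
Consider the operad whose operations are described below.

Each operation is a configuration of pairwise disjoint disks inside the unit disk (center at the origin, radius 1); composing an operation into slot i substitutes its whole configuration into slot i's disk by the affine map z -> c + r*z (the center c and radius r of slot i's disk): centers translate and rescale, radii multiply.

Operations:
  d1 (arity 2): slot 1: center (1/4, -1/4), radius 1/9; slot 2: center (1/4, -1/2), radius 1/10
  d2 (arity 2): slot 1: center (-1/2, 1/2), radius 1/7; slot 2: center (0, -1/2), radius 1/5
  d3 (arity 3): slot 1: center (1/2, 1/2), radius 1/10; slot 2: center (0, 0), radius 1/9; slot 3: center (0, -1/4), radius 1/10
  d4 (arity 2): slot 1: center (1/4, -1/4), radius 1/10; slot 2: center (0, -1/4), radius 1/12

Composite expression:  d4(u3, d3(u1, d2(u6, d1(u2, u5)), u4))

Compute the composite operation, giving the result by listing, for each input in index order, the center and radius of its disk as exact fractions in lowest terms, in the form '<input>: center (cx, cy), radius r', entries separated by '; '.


Below d4, radii multiply path by path; the u-disk centers shift.
for u3, the 1-step affine chain lands on center (1/4, -1/4), radius 1/10
for u1, the 2-step affine chain lands on center (1/24, -5/24), radius 1/120
for u6, the 3-step affine chain lands on center (-1/216, -53/216), radius 1/756
for u2, the 4-step affine chain lands on center (1/2160, -551/2160), radius 1/4860
for u5, the 4-step affine chain lands on center (1/2160, -23/90), radius 1/5400
for u4, the 2-step affine chain lands on center (0, -13/48), radius 1/120

u1: center (1/24, -5/24), radius 1/120; u2: center (1/2160, -551/2160), radius 1/4860; u3: center (1/4, -1/4), radius 1/10; u4: center (0, -13/48), radius 1/120; u5: center (1/2160, -23/90), radius 1/5400; u6: center (-1/216, -53/216), radius 1/756


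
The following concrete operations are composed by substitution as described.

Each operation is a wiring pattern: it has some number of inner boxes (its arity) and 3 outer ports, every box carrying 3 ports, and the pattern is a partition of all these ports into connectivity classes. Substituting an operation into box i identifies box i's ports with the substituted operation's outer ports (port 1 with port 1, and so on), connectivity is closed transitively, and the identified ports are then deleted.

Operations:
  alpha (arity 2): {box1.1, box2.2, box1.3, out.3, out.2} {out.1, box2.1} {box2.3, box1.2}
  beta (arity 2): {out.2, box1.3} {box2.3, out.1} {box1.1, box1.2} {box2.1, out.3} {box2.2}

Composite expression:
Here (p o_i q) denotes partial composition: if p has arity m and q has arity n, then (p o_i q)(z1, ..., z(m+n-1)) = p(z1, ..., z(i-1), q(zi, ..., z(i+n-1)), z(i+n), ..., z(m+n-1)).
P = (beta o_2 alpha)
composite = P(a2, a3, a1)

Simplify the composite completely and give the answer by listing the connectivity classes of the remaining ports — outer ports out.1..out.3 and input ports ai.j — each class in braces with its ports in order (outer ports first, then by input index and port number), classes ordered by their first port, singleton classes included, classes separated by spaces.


Connectivity passes through glued beta-boundaries; trace each wire chain.
after alpha, the pattern on (a3, a1) reads {out.1, a1.1} {out.2, out.3, a1.2, a3.1, a3.3} {a1.3, a3.2} (out.j = its outer ports)
after beta, the pattern on (a2, a3, a1) reads {out.1, a1.2, a3.1, a3.3} {out.2, a2.3} {out.3, a1.1} {a1.3, a3.2} {a2.1, a2.2} (out.j = its outer ports)

{out.1, a1.2, a3.1, a3.3} {out.2, a2.3} {out.3, a1.1} {a1.3, a3.2} {a2.1, a2.2}


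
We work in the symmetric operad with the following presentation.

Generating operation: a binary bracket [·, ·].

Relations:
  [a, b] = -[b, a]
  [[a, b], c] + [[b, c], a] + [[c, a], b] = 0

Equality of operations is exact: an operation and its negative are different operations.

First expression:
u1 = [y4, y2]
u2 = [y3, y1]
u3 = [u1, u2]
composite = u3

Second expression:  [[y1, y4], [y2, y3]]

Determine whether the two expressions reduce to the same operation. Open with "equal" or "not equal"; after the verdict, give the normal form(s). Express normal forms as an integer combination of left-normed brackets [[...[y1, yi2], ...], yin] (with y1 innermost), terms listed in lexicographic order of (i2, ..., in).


Reducing the first expression gives -[[[y1, y3], y2], y4] + [[[y1, y3], y4], y2]
Reducing the second expression gives [[[y1, y4], y2], y3] - [[[y1, y4], y3], y2]
The normal forms differ: not equal.

not equal; first: -[[[y1, y3], y2], y4] + [[[y1, y3], y4], y2]; second: [[[y1, y4], y2], y3] - [[[y1, y4], y3], y2]


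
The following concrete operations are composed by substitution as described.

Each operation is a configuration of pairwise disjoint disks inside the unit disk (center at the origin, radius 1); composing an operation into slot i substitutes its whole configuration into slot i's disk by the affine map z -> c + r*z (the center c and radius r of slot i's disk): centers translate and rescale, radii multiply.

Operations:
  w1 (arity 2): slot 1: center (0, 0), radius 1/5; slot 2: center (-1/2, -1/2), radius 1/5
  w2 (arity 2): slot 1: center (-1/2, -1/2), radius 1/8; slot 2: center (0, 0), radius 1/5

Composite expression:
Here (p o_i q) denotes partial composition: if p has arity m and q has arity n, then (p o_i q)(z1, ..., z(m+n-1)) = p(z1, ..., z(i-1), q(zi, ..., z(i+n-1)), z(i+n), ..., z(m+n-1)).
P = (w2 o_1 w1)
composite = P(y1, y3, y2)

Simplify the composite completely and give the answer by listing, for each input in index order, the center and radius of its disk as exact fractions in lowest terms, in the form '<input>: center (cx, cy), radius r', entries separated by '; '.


y1: center (-1/2, -1/2), radius 1/40; y2: center (0, 0), radius 1/5; y3: center (-9/16, -9/16), radius 1/40


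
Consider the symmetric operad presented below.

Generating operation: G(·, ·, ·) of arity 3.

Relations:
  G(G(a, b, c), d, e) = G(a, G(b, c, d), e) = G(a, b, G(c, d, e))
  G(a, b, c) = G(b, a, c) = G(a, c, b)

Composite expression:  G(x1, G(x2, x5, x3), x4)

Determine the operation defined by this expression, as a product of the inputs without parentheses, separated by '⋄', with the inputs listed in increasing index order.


x1 ⋄ x2 ⋄ x3 ⋄ x4 ⋄ x5

Both nesting and order wash out for G; what remains is which x's occur.
G(x2, x5, x3) reduces to x2 ⋄ x5 ⋄ x3
G(x1, G(x2, x5, x3), x4) reduces to x1 ⋄ x2 ⋄ x5 ⋄ x3 ⋄ x4
rearranged into index order: x1 ⋄ x2 ⋄ x3 ⋄ x4 ⋄ x5


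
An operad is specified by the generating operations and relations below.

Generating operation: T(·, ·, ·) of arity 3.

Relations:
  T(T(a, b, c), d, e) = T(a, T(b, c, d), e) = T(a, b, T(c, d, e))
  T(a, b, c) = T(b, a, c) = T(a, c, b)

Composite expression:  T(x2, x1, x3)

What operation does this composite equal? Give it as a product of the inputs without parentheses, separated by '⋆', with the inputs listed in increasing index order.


x1 ⋆ x2 ⋆ x3

Shape and order are irrelevant to T; the x-input set decides.
T(x2, x1, x3) unparenthesizes to x2 ⋆ x1 ⋆ x3
sorting the factors by input index: x1 ⋆ x2 ⋆ x3


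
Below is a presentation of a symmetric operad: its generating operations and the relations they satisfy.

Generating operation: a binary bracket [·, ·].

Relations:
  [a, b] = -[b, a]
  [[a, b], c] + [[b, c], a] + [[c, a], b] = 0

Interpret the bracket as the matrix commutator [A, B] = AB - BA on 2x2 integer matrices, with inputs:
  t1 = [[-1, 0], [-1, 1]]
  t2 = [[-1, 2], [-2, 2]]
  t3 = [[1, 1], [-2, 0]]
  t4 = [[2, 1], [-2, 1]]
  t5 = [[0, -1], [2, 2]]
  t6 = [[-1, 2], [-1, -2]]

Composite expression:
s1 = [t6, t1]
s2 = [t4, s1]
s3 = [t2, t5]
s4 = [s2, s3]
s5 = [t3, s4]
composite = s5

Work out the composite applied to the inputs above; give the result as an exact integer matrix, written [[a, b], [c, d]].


[[44, 32], [20, -44]]

[t6, t1] = [[-2, 4], [3, 2]]
[t4, [t6, t1]] = [[11, 8], [5, -11]]
[t2, t5] = [[2, 7], [10, -2]]
[[t4, [t6, t1]], [t2, t5]] = [[45, 122], [-200, -45]]
[t3, [[t4, [t6, t1]], [t2, t5]]] = [[44, 32], [20, -44]]


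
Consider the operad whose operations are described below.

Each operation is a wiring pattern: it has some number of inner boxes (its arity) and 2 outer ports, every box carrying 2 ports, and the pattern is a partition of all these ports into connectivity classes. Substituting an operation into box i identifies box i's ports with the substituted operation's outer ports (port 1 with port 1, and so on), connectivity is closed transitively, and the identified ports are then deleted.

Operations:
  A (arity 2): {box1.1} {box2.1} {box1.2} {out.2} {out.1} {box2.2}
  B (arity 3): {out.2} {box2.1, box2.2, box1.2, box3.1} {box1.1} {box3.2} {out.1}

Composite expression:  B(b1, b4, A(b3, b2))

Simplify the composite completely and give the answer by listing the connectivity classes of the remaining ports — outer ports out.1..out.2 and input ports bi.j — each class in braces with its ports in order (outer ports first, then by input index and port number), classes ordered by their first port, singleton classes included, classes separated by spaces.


Substituting into B glues patterns; closure does the rest.
stage A: inputs (b3, b2), connectivity {out.1} {out.2} {b2.1} {b2.2} {b3.1} {b3.2}, out.j its boundary
stage B: inputs (b1, b4, b3, b2), connectivity {out.1} {out.2} {b1.1} {b1.2, b4.1, b4.2} {b2.1} {b2.2} {b3.1} {b3.2}, out.j its boundary

{out.1} {out.2} {b1.1} {b1.2, b4.1, b4.2} {b2.1} {b2.2} {b3.1} {b3.2}


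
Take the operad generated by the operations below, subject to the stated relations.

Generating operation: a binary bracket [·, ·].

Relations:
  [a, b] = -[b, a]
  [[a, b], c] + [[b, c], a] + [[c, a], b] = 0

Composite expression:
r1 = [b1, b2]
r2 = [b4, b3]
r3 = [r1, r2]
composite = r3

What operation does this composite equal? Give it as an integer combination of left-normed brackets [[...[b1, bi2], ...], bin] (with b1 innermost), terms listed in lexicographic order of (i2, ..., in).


-[[[b1, b2], b3], b4] + [[[b1, b2], b4], b3]

Expand each bracket as ab - ba; the b1-initial words give the coefficients.
Composite bracket: [[b1, b2], [b4, b3]]
Each bracket splits as ab - ba, giving 8 signed words (2^3 = 8).
Keep just the words that open with b1:
  the word b1b2b3b4 carries sign -1 and contributes -[[[b1, b2], b3], b4]
  the word b1b2b4b3 carries sign +1 and contributes +[[[b1, b2], b4], b3]


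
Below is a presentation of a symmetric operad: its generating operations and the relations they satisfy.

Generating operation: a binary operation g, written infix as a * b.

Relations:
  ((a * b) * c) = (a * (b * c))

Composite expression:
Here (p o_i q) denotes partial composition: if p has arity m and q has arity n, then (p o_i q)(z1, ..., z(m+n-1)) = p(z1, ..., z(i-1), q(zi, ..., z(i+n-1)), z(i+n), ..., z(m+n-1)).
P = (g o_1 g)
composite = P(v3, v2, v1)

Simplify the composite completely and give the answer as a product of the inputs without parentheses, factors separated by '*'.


v3 * v2 * v1

The g-tree's shape is irrelevant; the v-reading-order decides.
(v3 * v2) spells out as v3 * v2
((v3 * v2) * v1) spells out as v3 * v2 * v1


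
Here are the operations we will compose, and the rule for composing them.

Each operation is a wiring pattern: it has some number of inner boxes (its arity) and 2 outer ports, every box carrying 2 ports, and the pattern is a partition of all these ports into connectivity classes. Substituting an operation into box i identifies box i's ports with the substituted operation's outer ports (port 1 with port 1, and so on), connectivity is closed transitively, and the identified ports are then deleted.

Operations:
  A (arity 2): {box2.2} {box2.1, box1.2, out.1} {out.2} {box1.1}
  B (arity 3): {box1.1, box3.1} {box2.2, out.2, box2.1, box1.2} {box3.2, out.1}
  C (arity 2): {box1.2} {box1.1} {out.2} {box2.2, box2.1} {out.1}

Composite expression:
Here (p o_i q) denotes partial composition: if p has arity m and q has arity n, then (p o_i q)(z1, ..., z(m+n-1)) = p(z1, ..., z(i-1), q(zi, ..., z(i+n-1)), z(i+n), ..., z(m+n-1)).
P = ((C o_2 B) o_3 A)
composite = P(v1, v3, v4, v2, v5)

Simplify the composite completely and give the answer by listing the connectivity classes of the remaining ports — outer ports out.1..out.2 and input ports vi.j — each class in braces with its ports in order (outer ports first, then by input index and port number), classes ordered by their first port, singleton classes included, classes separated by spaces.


{out.1} {out.2} {v1.1} {v1.2} {v2.1, v3.2, v4.2, v5.2} {v2.2} {v3.1, v5.1} {v4.1}


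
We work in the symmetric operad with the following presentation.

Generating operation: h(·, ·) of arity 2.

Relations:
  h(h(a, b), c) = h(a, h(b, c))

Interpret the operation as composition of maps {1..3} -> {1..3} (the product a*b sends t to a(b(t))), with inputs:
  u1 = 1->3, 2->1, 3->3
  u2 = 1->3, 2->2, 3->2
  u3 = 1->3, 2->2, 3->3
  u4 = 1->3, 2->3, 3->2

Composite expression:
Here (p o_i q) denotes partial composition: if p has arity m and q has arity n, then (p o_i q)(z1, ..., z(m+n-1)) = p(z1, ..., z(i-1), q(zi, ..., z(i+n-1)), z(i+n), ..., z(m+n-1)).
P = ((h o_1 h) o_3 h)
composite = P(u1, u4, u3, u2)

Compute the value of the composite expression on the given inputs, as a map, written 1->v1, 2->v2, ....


1->1, 2->3, 3->3

h(u1, u4) = 1->3, 2->3, 3->1
h(u3, u2) = 1->3, 2->2, 3->2
h(h(u1, u4), h(u3, u2)) = 1->1, 2->3, 3->3


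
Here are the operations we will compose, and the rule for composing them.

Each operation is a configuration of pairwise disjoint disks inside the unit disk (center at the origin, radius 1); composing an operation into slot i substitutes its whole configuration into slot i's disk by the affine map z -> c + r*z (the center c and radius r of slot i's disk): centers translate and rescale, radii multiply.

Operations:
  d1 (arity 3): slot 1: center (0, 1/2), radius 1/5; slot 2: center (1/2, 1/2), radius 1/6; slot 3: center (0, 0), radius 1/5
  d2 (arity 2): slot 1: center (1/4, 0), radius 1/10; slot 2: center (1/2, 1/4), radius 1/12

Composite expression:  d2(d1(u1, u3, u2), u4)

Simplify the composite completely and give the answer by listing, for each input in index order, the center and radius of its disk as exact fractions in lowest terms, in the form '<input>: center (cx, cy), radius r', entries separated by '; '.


u1: center (1/4, 1/20), radius 1/50; u2: center (1/4, 0), radius 1/50; u3: center (3/10, 1/20), radius 1/60; u4: center (1/2, 1/4), radius 1/12

Only the slot chain above each u matters under d2; compose those maps.
for u1, the 2-step affine chain lands on center (1/4, 1/20), radius 1/50
for u3, the 2-step affine chain lands on center (3/10, 1/20), radius 1/60
for u2, the 2-step affine chain lands on center (1/4, 0), radius 1/50
for u4, the 1-step affine chain lands on center (1/2, 1/4), radius 1/12


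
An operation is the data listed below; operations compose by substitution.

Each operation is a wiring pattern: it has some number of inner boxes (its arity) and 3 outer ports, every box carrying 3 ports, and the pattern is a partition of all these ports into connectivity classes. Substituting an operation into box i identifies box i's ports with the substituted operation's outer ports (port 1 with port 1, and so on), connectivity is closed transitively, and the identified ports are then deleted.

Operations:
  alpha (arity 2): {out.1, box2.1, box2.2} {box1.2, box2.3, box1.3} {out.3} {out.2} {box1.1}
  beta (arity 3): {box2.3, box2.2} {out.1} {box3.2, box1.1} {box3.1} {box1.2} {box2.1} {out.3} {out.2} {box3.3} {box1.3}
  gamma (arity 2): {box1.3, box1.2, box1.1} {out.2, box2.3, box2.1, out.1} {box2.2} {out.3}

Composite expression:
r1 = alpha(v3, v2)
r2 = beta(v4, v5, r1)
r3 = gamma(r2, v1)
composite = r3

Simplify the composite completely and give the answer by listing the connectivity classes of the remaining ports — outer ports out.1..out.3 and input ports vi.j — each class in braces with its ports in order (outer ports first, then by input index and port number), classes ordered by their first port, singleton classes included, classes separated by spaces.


{out.1, out.2, v1.1, v1.3} {out.3} {v1.2} {v2.1, v2.2} {v2.3, v3.2, v3.3} {v3.1} {v4.1} {v4.2} {v4.3} {v5.1} {v5.2, v5.3}


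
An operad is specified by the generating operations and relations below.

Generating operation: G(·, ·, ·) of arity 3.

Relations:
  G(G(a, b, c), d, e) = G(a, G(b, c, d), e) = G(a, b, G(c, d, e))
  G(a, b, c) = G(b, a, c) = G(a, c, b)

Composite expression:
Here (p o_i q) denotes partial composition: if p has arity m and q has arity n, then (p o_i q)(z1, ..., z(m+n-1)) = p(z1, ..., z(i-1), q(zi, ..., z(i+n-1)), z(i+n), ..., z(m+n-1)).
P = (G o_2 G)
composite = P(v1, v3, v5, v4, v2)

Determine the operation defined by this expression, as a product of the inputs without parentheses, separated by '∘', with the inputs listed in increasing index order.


v1 ∘ v2 ∘ v3 ∘ v4 ∘ v5

With G associative and commutative, the v-input set is all that matters.
G(v3, v5, v4) reduces to v3 ∘ v5 ∘ v4
G(v1, G(v3, v5, v4), v2) reduces to v1 ∘ v3 ∘ v5 ∘ v4 ∘ v2
the factors in increasing index order: v1 ∘ v2 ∘ v3 ∘ v4 ∘ v5
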